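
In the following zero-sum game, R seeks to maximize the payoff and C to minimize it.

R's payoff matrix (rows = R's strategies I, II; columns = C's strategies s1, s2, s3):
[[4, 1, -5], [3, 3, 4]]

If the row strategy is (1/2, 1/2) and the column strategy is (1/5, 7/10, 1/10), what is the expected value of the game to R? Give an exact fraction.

Against (1/5, 7/10, 1/10), each row's expected payoff is I: 1; II: 31/10.
Taking the (1/2, 1/2)-weighted average: (1/2)·(1) + (1/2)·(31/10) = 41/20.

41/20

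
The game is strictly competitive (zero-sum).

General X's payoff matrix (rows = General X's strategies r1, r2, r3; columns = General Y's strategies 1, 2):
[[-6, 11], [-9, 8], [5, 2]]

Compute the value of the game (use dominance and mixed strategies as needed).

67/20

Row r2 is strictly dominated by row r1, so General X never plays it.
The remaining 2×2 game on (r1, r3) × (1, 2) has no saddle point. Let General X play r1 with probability p; indifference gives −6p + 5(1−p) = 11p + 2(1−p), so p = 3/20.
Similarly General Y's optimal q on 1 is 9/20, and the value is -6·(9/20) + (11)·(11/20) = 67/20.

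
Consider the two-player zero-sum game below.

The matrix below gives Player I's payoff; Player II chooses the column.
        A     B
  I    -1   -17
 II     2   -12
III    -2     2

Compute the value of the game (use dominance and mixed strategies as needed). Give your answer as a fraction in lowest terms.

Row I is strictly dominated by row II, so Player I never plays it.
The remaining 2×2 game on (II, III) × (A, B) has no saddle point. Let Player I play II with probability p; indifference gives 2p − 2(1−p) = −12p + 2(1−p), so p = 2/9.
Similarly Player II's optimal q on A is 7/9, and the value is 2·(7/9) + (-12)·(2/9) = -10/9.

-10/9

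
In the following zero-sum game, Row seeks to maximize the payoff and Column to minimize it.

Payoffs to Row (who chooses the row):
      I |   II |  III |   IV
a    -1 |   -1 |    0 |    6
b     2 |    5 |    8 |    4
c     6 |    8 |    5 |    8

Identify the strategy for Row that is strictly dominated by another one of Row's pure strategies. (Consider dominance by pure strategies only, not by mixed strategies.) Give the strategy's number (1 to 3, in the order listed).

1

Compare a with c: 6 > -1, 8 > -1, 5 > 0, 8 > 6.
So c strictly dominates a for Row; a is strictly dominated.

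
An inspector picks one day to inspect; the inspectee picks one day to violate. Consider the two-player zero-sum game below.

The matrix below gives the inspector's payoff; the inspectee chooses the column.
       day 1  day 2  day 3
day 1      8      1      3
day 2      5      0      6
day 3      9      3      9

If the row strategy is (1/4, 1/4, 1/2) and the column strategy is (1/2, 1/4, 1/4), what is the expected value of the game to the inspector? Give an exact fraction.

Against (1/2, 1/4, 1/4), each row's expected payoff is day 1: 5; day 2: 4; day 3: 15/2.
Taking the (1/4, 1/4, 1/2)-weighted average: (1/4)·(5) + (1/4)·(4) + (1/2)·(15/2) = 6.

6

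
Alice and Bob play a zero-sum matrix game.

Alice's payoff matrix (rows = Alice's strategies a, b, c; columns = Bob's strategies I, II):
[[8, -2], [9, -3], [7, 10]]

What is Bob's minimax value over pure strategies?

The worst case (largest entry) in each column is I: 9, II: 10.
The best (smallest) of these is 9.

9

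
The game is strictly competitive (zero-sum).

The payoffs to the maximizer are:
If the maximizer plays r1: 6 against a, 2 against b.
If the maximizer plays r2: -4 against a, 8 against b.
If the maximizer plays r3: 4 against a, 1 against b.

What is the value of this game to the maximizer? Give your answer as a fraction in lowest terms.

7/2

Row r3 is strictly dominated by row r1, so the maximizer never plays it.
The remaining 2×2 game on (r1, r2) × (a, b) has no saddle point. Let the maximizer play r1 with probability p; indifference gives 6p − 4(1−p) = 2p + 8(1−p), so p = 3/4.
Similarly the minimizer's optimal q on a is 3/8, and the value is 6·(3/8) + (2)·(5/8) = 7/2.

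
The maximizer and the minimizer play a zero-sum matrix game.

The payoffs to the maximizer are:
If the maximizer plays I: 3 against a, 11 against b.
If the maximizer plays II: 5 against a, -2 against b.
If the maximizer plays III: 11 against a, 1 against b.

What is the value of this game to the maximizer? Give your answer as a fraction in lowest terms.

Row II is strictly dominated by row III, so the maximizer never plays it.
The remaining 2×2 game on (I, III) × (a, b) has no saddle point. Let the maximizer play I with probability p; indifference gives 3p + 11(1−p) = 11p + (1−p), so p = 5/9.
Similarly the minimizer's optimal q on a is 5/9, and the value is 3·(5/9) + (11)·(4/9) = 59/9.

59/9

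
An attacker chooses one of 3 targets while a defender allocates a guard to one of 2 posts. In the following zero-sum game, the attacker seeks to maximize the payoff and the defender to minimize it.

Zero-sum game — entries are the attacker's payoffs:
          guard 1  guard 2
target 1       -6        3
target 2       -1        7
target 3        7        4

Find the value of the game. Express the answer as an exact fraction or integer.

Row target 1 is strictly dominated by row target 2, so the attacker never plays it.
The remaining 2×2 game on (target 2, target 3) × (guard 1, guard 2) has no saddle point. Let the attacker play target 2 with probability p; indifference gives −p + 7(1−p) = 7p + 4(1−p), so p = 3/11.
Similarly the defender's optimal q on guard 1 is 3/11, and the value is -1·(3/11) + (7)·(8/11) = 53/11.

53/11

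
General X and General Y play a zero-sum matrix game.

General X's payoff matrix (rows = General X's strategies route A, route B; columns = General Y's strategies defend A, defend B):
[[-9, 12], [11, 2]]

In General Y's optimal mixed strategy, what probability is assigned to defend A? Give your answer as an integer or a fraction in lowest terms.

1/3

Row minima are -9 and 2, so General X's maximin is 2; column maxima are 11 and 12, so General Y's minimax is 11. These differ, so the equilibrium is in mixed strategies.
Let General Y play defend A with probability q. General X is indifferent when −9q + 12(1−q) = 11q + 2(1−q), giving q = 1/3.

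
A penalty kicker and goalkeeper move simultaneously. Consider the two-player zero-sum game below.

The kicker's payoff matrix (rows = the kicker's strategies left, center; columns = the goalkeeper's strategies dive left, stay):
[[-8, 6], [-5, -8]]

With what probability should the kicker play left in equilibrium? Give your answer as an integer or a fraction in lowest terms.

Row minima are -8 and -8, so the kicker's maximin is -8; column maxima are -5 and 6, so the goalkeeper's minimax is -5. These differ, so the equilibrium is in mixed strategies.
Let the kicker play left with probability p. The goalkeeper is indifferent when −8p − 5(1−p) = 6p − 8(1−p), giving p = 3/17.

3/17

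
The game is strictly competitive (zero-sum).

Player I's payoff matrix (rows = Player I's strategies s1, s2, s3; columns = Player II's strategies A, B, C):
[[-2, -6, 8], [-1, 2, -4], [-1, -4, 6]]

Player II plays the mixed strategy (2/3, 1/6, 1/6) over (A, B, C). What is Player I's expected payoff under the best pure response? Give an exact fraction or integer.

-1/3

s1: (-2)·(2/3) + (-6)·(1/6) + (8)·(1/6) = -1.
s2: (-1)·(2/3) + (2)·(1/6) + (-4)·(1/6) = -1.
s3: (-1)·(2/3) + (-4)·(1/6) + (6)·(1/6) = -1/3.
The best pure response is s3 with expected payoff -1/3.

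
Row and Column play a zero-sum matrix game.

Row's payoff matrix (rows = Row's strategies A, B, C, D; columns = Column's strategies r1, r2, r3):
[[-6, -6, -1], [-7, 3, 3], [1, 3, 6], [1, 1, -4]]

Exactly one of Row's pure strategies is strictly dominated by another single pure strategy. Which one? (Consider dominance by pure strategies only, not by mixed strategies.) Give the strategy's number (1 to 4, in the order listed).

Compare A with C: 1 > -6, 3 > -6, 6 > -1.
So C strictly dominates A for Row; A is strictly dominated.

1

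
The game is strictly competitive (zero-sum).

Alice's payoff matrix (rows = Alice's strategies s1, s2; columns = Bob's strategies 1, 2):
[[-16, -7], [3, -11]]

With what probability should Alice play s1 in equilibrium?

Row minima are -16 and -11, so Alice's maximin is -11; column maxima are 3 and -7, so Bob's minimax is -7. These differ, so the equilibrium is in mixed strategies.
Let Alice play s1 with probability p. Bob is indifferent when −16p + 3(1−p) = −7p − 11(1−p), giving p = 14/23.

14/23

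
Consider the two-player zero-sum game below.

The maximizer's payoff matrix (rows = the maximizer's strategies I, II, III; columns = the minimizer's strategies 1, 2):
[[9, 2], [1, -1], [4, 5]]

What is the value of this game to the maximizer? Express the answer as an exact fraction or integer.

Row II is strictly dominated by row III, so the maximizer never plays it.
The remaining 2×2 game on (I, III) × (1, 2) has no saddle point. Let the maximizer play I with probability p; indifference gives 9p + 4(1−p) = 2p + 5(1−p), so p = 1/8.
Similarly the minimizer's optimal q on 1 is 3/8, and the value is 9·(3/8) + (2)·(5/8) = 37/8.

37/8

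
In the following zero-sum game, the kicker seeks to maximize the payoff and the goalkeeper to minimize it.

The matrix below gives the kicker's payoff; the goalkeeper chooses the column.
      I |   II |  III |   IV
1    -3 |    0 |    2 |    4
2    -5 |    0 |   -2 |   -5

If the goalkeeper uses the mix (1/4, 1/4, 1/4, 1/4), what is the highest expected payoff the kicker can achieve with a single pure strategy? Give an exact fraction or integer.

1: (-3)·(1/4) + (0)·(1/4) + (2)·(1/4) + (4)·(1/4) = 3/4.
2: (-5)·(1/4) + (0)·(1/4) + (-2)·(1/4) + (-5)·(1/4) = -3.
The best pure response is 1 with expected payoff 3/4.

3/4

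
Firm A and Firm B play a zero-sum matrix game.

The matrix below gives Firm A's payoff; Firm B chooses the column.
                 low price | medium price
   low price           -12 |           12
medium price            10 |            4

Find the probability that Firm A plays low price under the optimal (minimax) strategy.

1/5

Row minima are -12 and 4, so Firm A's maximin is 4; column maxima are 10 and 12, so Firm B's minimax is 10. These differ, so the equilibrium is in mixed strategies.
Let Firm A play low price with probability p. Firm B is indifferent when −12p + 10(1−p) = 12p + 4(1−p), giving p = 1/5.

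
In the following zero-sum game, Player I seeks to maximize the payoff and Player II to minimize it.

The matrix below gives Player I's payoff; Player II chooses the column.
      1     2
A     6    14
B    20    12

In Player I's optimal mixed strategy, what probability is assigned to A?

Row minima are 6 and 12, so Player I's maximin is 12; column maxima are 20 and 14, so Player II's minimax is 14. These differ, so the equilibrium is in mixed strategies.
Let Player I play A with probability p. Player II is indifferent when 6p + 20(1−p) = 14p + 12(1−p), giving p = 1/2.

1/2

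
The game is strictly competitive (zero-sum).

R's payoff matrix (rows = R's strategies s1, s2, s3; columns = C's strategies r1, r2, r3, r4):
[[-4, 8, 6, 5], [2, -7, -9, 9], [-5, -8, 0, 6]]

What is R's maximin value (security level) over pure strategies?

The worst-case payoff for each row is s1: -4, s2: -9, s3: -8.
The best of these is -4.

-4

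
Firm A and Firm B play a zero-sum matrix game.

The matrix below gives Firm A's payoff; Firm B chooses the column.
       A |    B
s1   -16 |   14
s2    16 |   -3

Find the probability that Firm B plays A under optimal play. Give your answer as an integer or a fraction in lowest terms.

Row minima are -16 and -3, so Firm A's maximin is -3; column maxima are 16 and 14, so Firm B's minimax is 14. These differ, so the equilibrium is in mixed strategies.
Let Firm B play A with probability q. Firm A is indifferent when −16q + 14(1−q) = 16q − 3(1−q), giving q = 17/49.

17/49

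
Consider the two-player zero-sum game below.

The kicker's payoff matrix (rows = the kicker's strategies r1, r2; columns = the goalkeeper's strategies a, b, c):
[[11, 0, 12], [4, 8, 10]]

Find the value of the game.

88/15

Column c is strictly dominated by a for the goalkeeper (it gives the kicker more in every row).
The remaining 2×2 game on (r1, r2) × (a, b) has no saddle point. Let the kicker play r1 with probability p; indifference gives 11p + 4(1−p) = 8(1−p), so p = 4/15.
Similarly the goalkeeper's optimal q on a is 8/15, and the value is 11·(8/15) + (0)·(7/15) = 88/15.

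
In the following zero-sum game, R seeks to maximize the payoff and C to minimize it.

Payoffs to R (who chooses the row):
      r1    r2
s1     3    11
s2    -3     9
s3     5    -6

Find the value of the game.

Row s2 is strictly dominated by row s1, so R never plays it.
The remaining 2×2 game on (s1, s3) × (r1, r2) has no saddle point. Let R play s1 with probability p; indifference gives 3p + 5(1−p) = 11p − 6(1−p), so p = 11/19.
Similarly C's optimal q on r1 is 17/19, and the value is 3·(17/19) + (11)·(2/19) = 73/19.

73/19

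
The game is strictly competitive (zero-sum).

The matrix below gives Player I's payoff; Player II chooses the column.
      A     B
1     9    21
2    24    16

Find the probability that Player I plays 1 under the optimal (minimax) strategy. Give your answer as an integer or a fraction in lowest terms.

2/5

Row minima are 9 and 16, so Player I's maximin is 16; column maxima are 24 and 21, so Player II's minimax is 21. These differ, so the equilibrium is in mixed strategies.
Let Player I play 1 with probability p. Player II is indifferent when 9p + 24(1−p) = 21p + 16(1−p), giving p = 2/5.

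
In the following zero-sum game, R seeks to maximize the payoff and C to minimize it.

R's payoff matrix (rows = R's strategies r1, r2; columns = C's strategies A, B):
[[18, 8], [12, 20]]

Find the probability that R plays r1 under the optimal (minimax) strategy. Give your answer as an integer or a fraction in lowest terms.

4/9

Row minima are 8 and 12, so R's maximin is 12; column maxima are 18 and 20, so C's minimax is 18. These differ, so the equilibrium is in mixed strategies.
Let R play r1 with probability p. C is indifferent when 18p + 12(1−p) = 8p + 20(1−p), giving p = 4/9.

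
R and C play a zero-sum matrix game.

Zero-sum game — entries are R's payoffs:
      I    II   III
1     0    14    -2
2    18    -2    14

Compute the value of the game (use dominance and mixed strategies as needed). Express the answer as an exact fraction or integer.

Column I is strictly dominated by III for C (it gives R more in every row).
The remaining 2×2 game on (1, 2) × (II, III) has no saddle point. Let R play 1 with probability p; indifference gives 14p − 2(1−p) = −2p + 14(1−p), so p = 1/2.
Similarly C's optimal q on II is 1/2, and the value is 14·(1/2) + (-2)·(1/2) = 6.

6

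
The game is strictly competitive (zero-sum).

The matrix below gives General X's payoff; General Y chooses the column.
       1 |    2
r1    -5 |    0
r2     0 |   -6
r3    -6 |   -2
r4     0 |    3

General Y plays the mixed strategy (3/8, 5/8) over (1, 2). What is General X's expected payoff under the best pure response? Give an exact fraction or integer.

r1: (-5)·(3/8) + (0)·(5/8) = -15/8.
r2: (0)·(3/8) + (-6)·(5/8) = -15/4.
r3: (-6)·(3/8) + (-2)·(5/8) = -7/2.
r4: (0)·(3/8) + (3)·(5/8) = 15/8.
The best pure response is r4 with expected payoff 15/8.

15/8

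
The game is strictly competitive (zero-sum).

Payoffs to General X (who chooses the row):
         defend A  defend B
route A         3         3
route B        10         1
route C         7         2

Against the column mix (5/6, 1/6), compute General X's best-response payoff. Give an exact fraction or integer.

17/2

route A: (3)·(5/6) + (3)·(1/6) = 3.
route B: (10)·(5/6) + (1)·(1/6) = 17/2.
route C: (7)·(5/6) + (2)·(1/6) = 37/6.
The best pure response is route B with expected payoff 17/2.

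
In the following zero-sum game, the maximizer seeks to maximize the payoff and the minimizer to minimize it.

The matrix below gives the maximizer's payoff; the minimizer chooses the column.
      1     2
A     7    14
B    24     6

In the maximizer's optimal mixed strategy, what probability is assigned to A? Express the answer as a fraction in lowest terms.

Row minima are 7 and 6, so the maximizer's maximin is 7; column maxima are 24 and 14, so the minimizer's minimax is 14. These differ, so the equilibrium is in mixed strategies.
Let the maximizer play A with probability p. The minimizer is indifferent when 7p + 24(1−p) = 14p + 6(1−p), giving p = 18/25.

18/25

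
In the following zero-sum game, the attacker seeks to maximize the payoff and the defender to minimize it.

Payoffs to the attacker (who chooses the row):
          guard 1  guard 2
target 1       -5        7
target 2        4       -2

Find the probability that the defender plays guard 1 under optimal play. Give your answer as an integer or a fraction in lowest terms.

Row minima are -5 and -2, so the attacker's maximin is -2; column maxima are 4 and 7, so the defender's minimax is 4. These differ, so the equilibrium is in mixed strategies.
Let the defender play guard 1 with probability q. The attacker is indifferent when −5q + 7(1−q) = 4q − 2(1−q), giving q = 1/2.

1/2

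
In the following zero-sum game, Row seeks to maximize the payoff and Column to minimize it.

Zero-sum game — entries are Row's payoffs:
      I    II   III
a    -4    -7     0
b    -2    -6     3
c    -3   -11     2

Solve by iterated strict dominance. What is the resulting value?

Row a is strictly dominated by row b (-2>-4, -6>-7, 3>0); eliminate a.
Column I is strictly dominated by II for Column (-6<-2, -11<-3); eliminate I.
Column III is strictly dominated by II for Column (-6<3, -11<2); eliminate III.
Row c is strictly dominated by row b (-6>-11); eliminate c.
Only (b, II) remains, with payoff -6.

-6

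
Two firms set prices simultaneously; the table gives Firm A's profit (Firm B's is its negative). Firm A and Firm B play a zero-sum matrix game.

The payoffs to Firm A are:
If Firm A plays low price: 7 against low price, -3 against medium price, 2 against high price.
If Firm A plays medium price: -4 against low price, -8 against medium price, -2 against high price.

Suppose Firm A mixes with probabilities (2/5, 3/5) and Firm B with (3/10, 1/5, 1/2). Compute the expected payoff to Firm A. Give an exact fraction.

-32/25

Against (3/10, 1/5, 1/2), each row's expected payoff is low price: 5/2; medium price: -19/5.
Taking the (2/5, 3/5)-weighted average: (2/5)·(5/2) + (3/5)·(-19/5) = -32/25.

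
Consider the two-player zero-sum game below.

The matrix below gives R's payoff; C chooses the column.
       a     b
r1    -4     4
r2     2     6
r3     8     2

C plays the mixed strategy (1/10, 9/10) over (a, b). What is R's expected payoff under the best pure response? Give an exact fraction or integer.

28/5

r1: (-4)·(1/10) + (4)·(9/10) = 16/5.
r2: (2)·(1/10) + (6)·(9/10) = 28/5.
r3: (8)·(1/10) + (2)·(9/10) = 13/5.
The best pure response is r2 with expected payoff 28/5.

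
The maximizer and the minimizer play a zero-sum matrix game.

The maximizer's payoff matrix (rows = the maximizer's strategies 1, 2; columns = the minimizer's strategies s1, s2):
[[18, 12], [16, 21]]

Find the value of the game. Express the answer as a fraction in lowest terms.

186/11

Row minima are 12 and 16, so the maximizer's maximin is 16; column maxima are 18 and 21, so the minimizer's minimax is 18. These differ, so the equilibrium is in mixed strategies.
Let the maximizer play 1 with probability p. The minimizer is indifferent when 18p + 16(1−p) = 12p + 21(1−p), giving p = 5/11.
Let the minimizer play s1 with probability q. The maximizer is indifferent when 18q + 12(1−q) = 16q + 21(1−q), giving q = 9/11.
The value is 18·(9/11) + (12)·(2/11) = 186/11.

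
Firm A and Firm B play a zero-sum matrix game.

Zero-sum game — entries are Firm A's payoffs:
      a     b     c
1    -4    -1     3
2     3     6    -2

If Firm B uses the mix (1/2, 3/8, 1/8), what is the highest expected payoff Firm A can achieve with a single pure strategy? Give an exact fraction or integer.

1: (-4)·(1/2) + (-1)·(3/8) + (3)·(1/8) = -2.
2: (3)·(1/2) + (6)·(3/8) + (-2)·(1/8) = 7/2.
The best pure response is 2 with expected payoff 7/2.

7/2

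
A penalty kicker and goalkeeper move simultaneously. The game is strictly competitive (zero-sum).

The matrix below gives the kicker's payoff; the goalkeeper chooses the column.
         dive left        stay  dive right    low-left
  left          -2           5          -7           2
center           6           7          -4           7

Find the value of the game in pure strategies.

Row minima: -7, -4 → the kicker's maximin is -4.
Column maxima: 6, 7, -4, 7 → the goalkeeper's minimax is -4.
They coincide at (center, dive right), so the value is -4.

-4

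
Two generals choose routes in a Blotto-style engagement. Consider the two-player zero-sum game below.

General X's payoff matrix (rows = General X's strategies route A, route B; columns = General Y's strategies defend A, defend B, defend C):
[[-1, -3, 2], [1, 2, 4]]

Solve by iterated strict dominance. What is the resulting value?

Column defend C is strictly dominated by defend A for General Y (-1<2, 1<4); eliminate defend C.
Row route A is strictly dominated by row route B (1>-1, 2>-3); eliminate route A.
Column defend B is strictly dominated by defend A for General Y (1<2); eliminate defend B.
Only (route B, defend A) remains, with payoff 1.

1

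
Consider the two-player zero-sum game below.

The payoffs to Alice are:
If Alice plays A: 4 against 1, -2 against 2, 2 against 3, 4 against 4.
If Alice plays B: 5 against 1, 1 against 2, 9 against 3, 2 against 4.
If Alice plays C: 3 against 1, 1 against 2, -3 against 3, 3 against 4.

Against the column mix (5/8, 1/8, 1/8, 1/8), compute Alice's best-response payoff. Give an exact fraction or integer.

37/8

A: (4)·(5/8) + (-2)·(1/8) + (2)·(1/8) + (4)·(1/8) = 3.
B: (5)·(5/8) + (1)·(1/8) + (9)·(1/8) + (2)·(1/8) = 37/8.
C: (3)·(5/8) + (1)·(1/8) + (-3)·(1/8) + (3)·(1/8) = 2.
The best pure response is B with expected payoff 37/8.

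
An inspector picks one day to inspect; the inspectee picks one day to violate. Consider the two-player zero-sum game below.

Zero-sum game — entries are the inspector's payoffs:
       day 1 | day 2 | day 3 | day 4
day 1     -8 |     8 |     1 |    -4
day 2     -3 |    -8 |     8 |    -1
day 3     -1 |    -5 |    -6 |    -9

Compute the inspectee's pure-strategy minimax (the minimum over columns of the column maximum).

The worst case (largest entry) in each column is day 1: -1, day 2: 8, day 3: 8, day 4: -1.
The best (smallest) of these is -1.

-1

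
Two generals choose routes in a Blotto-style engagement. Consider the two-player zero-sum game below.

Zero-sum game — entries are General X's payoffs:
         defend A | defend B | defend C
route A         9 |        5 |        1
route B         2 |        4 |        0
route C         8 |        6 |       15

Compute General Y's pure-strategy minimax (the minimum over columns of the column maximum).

6

The worst case (largest entry) in each column is defend A: 9, defend B: 6, defend C: 15.
The best (smallest) of these is 6.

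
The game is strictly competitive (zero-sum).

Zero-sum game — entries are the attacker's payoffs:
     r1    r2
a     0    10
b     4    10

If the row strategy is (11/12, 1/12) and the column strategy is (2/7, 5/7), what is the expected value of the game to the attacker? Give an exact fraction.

152/21

Against (2/7, 5/7), each row's expected payoff is a: 50/7; b: 58/7.
Taking the (11/12, 1/12)-weighted average: (11/12)·(50/7) + (1/12)·(58/7) = 152/21.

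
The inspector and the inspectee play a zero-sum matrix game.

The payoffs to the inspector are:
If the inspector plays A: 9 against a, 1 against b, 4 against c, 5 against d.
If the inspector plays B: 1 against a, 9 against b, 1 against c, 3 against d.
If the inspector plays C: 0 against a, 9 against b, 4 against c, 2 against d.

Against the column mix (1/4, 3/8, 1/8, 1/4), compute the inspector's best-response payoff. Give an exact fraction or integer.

A: (9)·(1/4) + (1)·(3/8) + (4)·(1/8) + (5)·(1/4) = 35/8.
B: (1)·(1/4) + (9)·(3/8) + (1)·(1/8) + (3)·(1/4) = 9/2.
C: (0)·(1/4) + (9)·(3/8) + (4)·(1/8) + (2)·(1/4) = 35/8.
The best pure response is B with expected payoff 9/2.

9/2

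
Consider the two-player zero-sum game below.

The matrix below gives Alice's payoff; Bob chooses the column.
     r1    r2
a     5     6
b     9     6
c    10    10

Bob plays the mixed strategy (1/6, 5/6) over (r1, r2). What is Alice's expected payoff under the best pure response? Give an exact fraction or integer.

a: (5)·(1/6) + (6)·(5/6) = 35/6.
b: (9)·(1/6) + (6)·(5/6) = 13/2.
c: (10)·(1/6) + (10)·(5/6) = 10.
The best pure response is c with expected payoff 10.

10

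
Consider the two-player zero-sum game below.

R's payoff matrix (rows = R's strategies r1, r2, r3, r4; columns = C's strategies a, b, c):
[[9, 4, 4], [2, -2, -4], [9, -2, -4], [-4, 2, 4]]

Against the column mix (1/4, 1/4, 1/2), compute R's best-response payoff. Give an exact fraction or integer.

r1: (9)·(1/4) + (4)·(1/4) + (4)·(1/2) = 21/4.
r2: (2)·(1/4) + (-2)·(1/4) + (-4)·(1/2) = -2.
r3: (9)·(1/4) + (-2)·(1/4) + (-4)·(1/2) = -1/4.
r4: (-4)·(1/4) + (2)·(1/4) + (4)·(1/2) = 3/2.
The best pure response is r1 with expected payoff 21/4.

21/4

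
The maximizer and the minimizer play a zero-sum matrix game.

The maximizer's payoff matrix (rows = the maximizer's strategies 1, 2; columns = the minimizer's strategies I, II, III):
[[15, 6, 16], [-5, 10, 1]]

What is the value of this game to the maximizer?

15/2

Column III is strictly dominated by I for the minimizer (it gives the maximizer more in every row).
The remaining 2×2 game on (1, 2) × (I, II) has no saddle point. Let the maximizer play 1 with probability p; indifference gives 15p − 5(1−p) = 6p + 10(1−p), so p = 5/8.
Similarly the minimizer's optimal q on I is 1/6, and the value is 15·(1/6) + (6)·(5/6) = 15/2.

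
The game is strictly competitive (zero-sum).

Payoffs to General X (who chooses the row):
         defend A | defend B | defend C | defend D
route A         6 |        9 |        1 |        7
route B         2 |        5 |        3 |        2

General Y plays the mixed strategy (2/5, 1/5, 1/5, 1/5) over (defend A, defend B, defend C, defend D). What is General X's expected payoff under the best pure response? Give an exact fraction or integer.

29/5

route A: (6)·(2/5) + (9)·(1/5) + (1)·(1/5) + (7)·(1/5) = 29/5.
route B: (2)·(2/5) + (5)·(1/5) + (3)·(1/5) + (2)·(1/5) = 14/5.
The best pure response is route A with expected payoff 29/5.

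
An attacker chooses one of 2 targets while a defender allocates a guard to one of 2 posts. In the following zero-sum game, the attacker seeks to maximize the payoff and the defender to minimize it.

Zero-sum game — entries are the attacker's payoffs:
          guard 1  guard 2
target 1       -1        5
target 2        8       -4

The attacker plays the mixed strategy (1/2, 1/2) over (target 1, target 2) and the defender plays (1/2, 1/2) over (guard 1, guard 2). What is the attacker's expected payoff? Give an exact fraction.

2

Against (1/2, 1/2), each row's expected payoff is target 1: 2; target 2: 2.
Taking the (1/2, 1/2)-weighted average: (1/2)·(2) + (1/2)·(2) = 2.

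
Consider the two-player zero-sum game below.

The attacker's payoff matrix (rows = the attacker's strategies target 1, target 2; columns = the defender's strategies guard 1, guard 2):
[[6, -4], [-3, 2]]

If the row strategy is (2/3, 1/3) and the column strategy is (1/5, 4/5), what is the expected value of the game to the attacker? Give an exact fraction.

-1

Against (1/5, 4/5), each row's expected payoff is target 1: -2; target 2: 1.
Taking the (2/3, 1/3)-weighted average: (2/3)·(-2) + (1/3)·(1) = -1.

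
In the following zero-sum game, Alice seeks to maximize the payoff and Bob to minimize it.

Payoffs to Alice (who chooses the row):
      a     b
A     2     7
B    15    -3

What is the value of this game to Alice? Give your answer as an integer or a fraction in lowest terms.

Row minima are 2 and -3, so Alice's maximin is 2; column maxima are 15 and 7, so Bob's minimax is 7. These differ, so the equilibrium is in mixed strategies.
Let Alice play A with probability p. Bob is indifferent when 2p + 15(1−p) = 7p − 3(1−p), giving p = 18/23.
Let Bob play a with probability q. Alice is indifferent when 2q + 7(1−q) = 15q − 3(1−q), giving q = 10/23.
The value is 2·(10/23) + (7)·(13/23) = 111/23.

111/23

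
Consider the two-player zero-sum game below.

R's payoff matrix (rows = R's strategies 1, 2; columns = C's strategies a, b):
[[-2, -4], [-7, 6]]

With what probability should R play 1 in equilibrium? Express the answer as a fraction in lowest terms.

Row minima are -4 and -7, so R's maximin is -4; column maxima are -2 and 6, so C's minimax is -2. These differ, so the equilibrium is in mixed strategies.
Let R play 1 with probability p. C is indifferent when −2p − 7(1−p) = −4p + 6(1−p), giving p = 13/15.

13/15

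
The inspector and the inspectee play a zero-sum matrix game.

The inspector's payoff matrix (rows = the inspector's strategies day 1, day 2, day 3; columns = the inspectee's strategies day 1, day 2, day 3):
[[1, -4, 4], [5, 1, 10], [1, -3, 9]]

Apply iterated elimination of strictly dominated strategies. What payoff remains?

1

Column day 1 is strictly dominated by day 2 for the inspectee (-4<1, 1<5, -3<1); eliminate day 1.
Column day 3 is strictly dominated by day 2 for the inspectee (-4<4, 1<10, -3<9); eliminate day 3.
Row day 3 is strictly dominated by row day 2 (1>-3); eliminate day 3.
Row day 1 is strictly dominated by row day 2 (1>-4); eliminate day 1.
Only (day 2, day 2) remains, with payoff 1.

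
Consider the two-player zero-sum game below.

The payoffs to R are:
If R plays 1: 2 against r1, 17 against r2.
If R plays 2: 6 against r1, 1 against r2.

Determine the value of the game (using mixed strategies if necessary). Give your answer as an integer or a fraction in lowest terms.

5

Row minima are 2 and 1, so R's maximin is 2; column maxima are 6 and 17, so C's minimax is 6. These differ, so the equilibrium is in mixed strategies.
Let R play 1 with probability p. C is indifferent when 2p + 6(1−p) = 17p + (1−p), giving p = 1/4.
Let C play r1 with probability q. R is indifferent when 2q + 17(1−q) = 6q + (1−q), giving q = 4/5.
The value is 2·(4/5) + (17)·(1/5) = 5.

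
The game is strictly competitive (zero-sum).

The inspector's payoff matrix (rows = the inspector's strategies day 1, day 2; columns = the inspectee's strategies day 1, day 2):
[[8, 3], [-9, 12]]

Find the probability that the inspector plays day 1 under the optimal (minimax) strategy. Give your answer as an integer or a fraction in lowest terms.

21/26

Row minima are 3 and -9, so the inspector's maximin is 3; column maxima are 8 and 12, so the inspectee's minimax is 8. These differ, so the equilibrium is in mixed strategies.
Let the inspector play day 1 with probability p. The inspectee is indifferent when 8p − 9(1−p) = 3p + 12(1−p), giving p = 21/26.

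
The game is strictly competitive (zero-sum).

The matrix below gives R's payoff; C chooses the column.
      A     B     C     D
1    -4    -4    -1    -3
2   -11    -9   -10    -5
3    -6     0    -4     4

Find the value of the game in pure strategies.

-4

Row minima: -4, -11, -6 → R's maximin is -4.
Column maxima: -4, 0, -1, 4 → C's minimax is -4.
They coincide at (1, A), so the value is -4.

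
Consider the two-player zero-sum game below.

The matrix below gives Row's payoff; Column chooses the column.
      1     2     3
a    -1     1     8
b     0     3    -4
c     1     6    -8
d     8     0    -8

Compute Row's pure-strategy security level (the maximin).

The worst-case payoff for each row is a: -1, b: -4, c: -8, d: -8.
The best of these is -1.

-1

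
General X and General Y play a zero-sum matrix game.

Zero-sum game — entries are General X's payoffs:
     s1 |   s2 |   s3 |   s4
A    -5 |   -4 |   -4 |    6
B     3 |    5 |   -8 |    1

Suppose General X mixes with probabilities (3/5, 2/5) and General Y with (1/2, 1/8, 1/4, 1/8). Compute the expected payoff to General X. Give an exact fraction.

Against (1/2, 1/8, 1/4, 1/8), each row's expected payoff is A: -13/4; B: 1/4.
Taking the (3/5, 2/5)-weighted average: (3/5)·(-13/4) + (2/5)·(1/4) = -37/20.

-37/20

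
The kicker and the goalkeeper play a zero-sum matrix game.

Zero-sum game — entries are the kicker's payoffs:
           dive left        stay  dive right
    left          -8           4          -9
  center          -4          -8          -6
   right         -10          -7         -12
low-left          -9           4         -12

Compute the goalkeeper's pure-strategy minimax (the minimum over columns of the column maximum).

-6

The worst case (largest entry) in each column is dive left: -4, stay: 4, dive right: -6.
The best (smallest) of these is -6.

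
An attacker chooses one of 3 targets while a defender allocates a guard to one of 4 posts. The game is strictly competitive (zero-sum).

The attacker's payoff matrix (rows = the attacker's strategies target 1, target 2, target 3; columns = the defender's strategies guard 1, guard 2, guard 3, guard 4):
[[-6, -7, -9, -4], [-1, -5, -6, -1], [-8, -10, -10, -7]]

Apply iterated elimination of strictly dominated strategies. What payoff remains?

Row target 1 is strictly dominated by row target 2 (-1>-6, -5>-7, -6>-9, -1>-4); eliminate target 1.
Row target 3 is strictly dominated by row target 2 (-1>-8, -5>-10, -6>-10, -1>-7); eliminate target 3.
Column guard 4 is strictly dominated by guard 2 for the defender (-5<-1); eliminate guard 4.
Column guard 2 is strictly dominated by guard 3 for the defender (-6<-5); eliminate guard 2.
Column guard 1 is strictly dominated by guard 3 for the defender (-6<-1); eliminate guard 1.
Only (target 2, guard 3) remains, with payoff -6.

-6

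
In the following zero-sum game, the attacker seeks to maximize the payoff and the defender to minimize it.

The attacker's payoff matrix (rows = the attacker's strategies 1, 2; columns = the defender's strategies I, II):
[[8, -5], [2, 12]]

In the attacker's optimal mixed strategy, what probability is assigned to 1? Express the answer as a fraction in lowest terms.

10/23

Row minima are -5 and 2, so the attacker's maximin is 2; column maxima are 8 and 12, so the defender's minimax is 8. These differ, so the equilibrium is in mixed strategies.
Let the attacker play 1 with probability p. The defender is indifferent when 8p + 2(1−p) = −5p + 12(1−p), giving p = 10/23.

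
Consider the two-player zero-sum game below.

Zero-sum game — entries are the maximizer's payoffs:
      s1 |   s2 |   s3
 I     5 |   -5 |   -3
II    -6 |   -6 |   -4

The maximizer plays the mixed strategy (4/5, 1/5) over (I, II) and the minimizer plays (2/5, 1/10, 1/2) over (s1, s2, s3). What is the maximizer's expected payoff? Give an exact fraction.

Against (2/5, 1/10, 1/2), each row's expected payoff is I: 0; II: -5.
Taking the (4/5, 1/5)-weighted average: (4/5)·(0) + (1/5)·(-5) = -1.

-1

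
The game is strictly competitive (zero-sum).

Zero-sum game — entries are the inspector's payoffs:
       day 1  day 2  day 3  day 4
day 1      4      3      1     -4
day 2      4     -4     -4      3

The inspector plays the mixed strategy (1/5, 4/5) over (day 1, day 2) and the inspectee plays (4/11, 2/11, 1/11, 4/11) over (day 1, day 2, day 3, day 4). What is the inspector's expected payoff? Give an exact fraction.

Against (4/11, 2/11, 1/11, 4/11), each row's expected payoff is day 1: 7/11; day 2: 16/11.
Taking the (1/5, 4/5)-weighted average: (1/5)·(7/11) + (4/5)·(16/11) = 71/55.

71/55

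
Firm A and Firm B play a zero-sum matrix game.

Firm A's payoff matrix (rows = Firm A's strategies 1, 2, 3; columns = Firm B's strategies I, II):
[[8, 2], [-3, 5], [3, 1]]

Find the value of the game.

23/7

Row 3 is strictly dominated by row 1, so Firm A never plays it.
The remaining 2×2 game on (1, 2) × (I, II) has no saddle point. Let Firm A play 1 with probability p; indifference gives 8p − 3(1−p) = 2p + 5(1−p), so p = 4/7.
Similarly Firm B's optimal q on I is 3/14, and the value is 8·(3/14) + (2)·(11/14) = 23/7.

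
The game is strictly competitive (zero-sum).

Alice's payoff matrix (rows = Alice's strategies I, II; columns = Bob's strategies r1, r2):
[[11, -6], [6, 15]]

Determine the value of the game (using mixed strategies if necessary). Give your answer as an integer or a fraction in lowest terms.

Row minima are -6 and 6, so Alice's maximin is 6; column maxima are 11 and 15, so Bob's minimax is 11. These differ, so the equilibrium is in mixed strategies.
Let Alice play I with probability p. Bob is indifferent when 11p + 6(1−p) = −6p + 15(1−p), giving p = 9/26.
Let Bob play r1 with probability q. Alice is indifferent when 11q − 6(1−q) = 6q + 15(1−q), giving q = 21/26.
The value is 11·(21/26) + (-6)·(5/26) = 201/26.

201/26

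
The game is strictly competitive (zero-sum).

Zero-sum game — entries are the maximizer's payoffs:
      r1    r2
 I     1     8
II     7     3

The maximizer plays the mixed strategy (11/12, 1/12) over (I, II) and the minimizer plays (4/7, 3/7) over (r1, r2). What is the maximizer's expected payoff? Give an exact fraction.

115/28

Against (4/7, 3/7), each row's expected payoff is I: 4; II: 37/7.
Taking the (11/12, 1/12)-weighted average: (11/12)·(4) + (1/12)·(37/7) = 115/28.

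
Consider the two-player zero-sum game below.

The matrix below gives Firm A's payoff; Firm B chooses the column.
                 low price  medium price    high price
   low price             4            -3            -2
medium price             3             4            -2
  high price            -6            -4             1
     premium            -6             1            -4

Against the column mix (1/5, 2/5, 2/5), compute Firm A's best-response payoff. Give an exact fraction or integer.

low price: (4)·(1/5) + (-3)·(2/5) + (-2)·(2/5) = -6/5.
medium price: (3)·(1/5) + (4)·(2/5) + (-2)·(2/5) = 7/5.
high price: (-6)·(1/5) + (-4)·(2/5) + (1)·(2/5) = -12/5.
premium: (-6)·(1/5) + (1)·(2/5) + (-4)·(2/5) = -12/5.
The best pure response is medium price with expected payoff 7/5.

7/5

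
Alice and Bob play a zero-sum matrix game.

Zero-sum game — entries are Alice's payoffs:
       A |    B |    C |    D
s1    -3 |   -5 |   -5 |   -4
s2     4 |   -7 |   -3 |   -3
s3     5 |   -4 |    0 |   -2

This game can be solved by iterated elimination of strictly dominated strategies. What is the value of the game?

Row s1 is strictly dominated by row s3 (5>-3, -4>-5, 0>-5, -2>-4); eliminate s1.
Row s2 is strictly dominated by row s3 (5>4, -4>-7, 0>-3, -2>-3); eliminate s2.
Column A is strictly dominated by B for Bob (-4<5); eliminate A.
Column D is strictly dominated by B for Bob (-4<-2); eliminate D.
Column C is strictly dominated by B for Bob (-4<0); eliminate C.
Only (s3, B) remains, with payoff -4.

-4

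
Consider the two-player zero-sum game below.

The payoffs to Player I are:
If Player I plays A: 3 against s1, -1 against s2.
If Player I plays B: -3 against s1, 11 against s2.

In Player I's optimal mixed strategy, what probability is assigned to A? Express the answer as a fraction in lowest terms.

7/9

Row minima are -1 and -3, so Player I's maximin is -1; column maxima are 3 and 11, so Player II's minimax is 3. These differ, so the equilibrium is in mixed strategies.
Let Player I play A with probability p. Player II is indifferent when 3p − 3(1−p) = −p + 11(1−p), giving p = 7/9.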